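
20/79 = 20/79= 0.25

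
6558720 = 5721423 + 837297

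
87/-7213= - 1 + 7126/7213 = - 0.01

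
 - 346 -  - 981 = 635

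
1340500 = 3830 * 350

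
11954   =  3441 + 8513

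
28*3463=96964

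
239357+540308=779665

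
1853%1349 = 504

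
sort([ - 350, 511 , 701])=[ - 350,511, 701]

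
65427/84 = 778  +  25/28 = 778.89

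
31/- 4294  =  -31/4294 = -0.01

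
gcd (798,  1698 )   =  6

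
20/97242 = 10/48621 = 0.00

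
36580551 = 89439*409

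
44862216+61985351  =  106847567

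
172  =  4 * 43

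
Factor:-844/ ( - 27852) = 3^ (-1 )*11^( - 1) = 1/33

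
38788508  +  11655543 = 50444051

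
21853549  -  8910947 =12942602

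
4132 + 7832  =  11964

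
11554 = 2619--8935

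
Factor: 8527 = 8527^1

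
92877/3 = 30959= 30959.00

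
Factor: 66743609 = 66743609^1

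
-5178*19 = -98382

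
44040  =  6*7340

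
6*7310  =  43860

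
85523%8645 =7718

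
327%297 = 30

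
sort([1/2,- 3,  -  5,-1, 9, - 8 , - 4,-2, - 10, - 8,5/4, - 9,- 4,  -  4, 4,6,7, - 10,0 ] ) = [  -  10,  -  10, - 9, - 8, - 8, - 5,-4, - 4, - 4 ,  -  3, - 2,-1 , 0,1/2,5/4,4,6, 7,9]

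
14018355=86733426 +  -72715071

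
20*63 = 1260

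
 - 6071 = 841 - 6912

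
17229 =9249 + 7980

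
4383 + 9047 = 13430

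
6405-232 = 6173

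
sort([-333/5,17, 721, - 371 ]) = [ - 371, - 333/5 , 17, 721 ] 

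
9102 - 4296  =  4806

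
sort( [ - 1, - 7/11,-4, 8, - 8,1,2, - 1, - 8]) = [ - 8,  -  8,  -  4,  -  1, - 1, -7/11, 1, 2, 8]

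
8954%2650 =1004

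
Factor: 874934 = 2^1*437467^1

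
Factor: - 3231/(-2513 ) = 9/7 = 3^2 *7^( - 1 ) 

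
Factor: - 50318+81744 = 31426 = 2^1*19^1 * 827^1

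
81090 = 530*153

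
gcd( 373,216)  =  1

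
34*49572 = 1685448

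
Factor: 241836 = 2^2*3^1*7^1*2879^1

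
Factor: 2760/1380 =2 = 2^1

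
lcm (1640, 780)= 63960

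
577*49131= 28348587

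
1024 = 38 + 986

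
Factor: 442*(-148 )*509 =-2^3*13^1*17^1* 37^1*509^1 = - 33296744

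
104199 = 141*739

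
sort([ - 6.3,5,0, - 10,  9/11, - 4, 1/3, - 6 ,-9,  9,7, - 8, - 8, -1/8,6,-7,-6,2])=[ - 10, - 9, - 8, - 8, - 7, - 6.3, - 6, - 6, - 4 , - 1/8,0 , 1/3, 9/11,2,5, 6,7, 9]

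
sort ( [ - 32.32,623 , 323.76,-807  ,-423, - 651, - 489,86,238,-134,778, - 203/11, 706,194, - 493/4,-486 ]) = [ - 807, - 651,-489, - 486, - 423,- 134, -493/4, - 32.32,-203/11,  86 , 194,  238, 323.76,623,706,778 ]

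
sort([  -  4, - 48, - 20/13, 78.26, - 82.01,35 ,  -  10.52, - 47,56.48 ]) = [  -  82.01,  -  48,- 47, - 10.52, - 4, - 20/13,35,56.48,78.26]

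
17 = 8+9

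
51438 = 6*8573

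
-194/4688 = - 1 + 2247/2344 = - 0.04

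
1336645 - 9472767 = -8136122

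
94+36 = 130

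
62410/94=663 + 44/47 = 663.94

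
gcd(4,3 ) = 1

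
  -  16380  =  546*( - 30)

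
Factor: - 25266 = -2^1*3^1*4211^1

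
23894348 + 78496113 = 102390461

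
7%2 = 1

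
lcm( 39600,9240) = 277200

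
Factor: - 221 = - 13^1*17^1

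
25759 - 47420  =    -  21661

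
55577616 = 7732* 7188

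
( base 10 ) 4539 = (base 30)519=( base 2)1000110111011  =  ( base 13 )20b2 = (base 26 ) 6if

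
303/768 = 101/256 = 0.39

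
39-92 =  - 53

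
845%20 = 5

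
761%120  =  41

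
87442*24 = 2098608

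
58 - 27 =31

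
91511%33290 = 24931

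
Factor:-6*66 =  - 396= - 2^2*3^2 * 11^1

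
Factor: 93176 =2^3*19^1*613^1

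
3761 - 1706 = 2055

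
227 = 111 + 116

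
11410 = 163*70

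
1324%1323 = 1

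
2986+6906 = 9892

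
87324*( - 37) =-3230988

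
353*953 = 336409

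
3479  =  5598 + -2119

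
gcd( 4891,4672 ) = 73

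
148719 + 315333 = 464052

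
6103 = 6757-654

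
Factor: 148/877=2^2*37^1*877^( - 1)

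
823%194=47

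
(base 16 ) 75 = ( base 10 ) 117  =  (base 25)4H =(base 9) 140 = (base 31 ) 3o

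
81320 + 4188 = 85508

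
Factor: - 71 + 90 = 19 = 19^1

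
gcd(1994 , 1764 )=2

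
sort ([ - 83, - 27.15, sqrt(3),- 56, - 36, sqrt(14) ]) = [ - 83, - 56, - 36, - 27.15,sqrt( 3), sqrt( 14) ] 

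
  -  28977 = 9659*(- 3)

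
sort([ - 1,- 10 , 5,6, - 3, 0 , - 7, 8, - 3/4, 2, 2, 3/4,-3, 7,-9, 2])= [-10, - 9, - 7,-3, - 3,-1, - 3/4, 0,  3/4, 2, 2,2,5,  6,7, 8]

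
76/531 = 76/531 = 0.14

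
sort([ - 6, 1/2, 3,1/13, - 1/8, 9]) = [ - 6 , - 1/8,1/13,1/2, 3, 9] 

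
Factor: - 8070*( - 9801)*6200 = 490383234000 = 2^4* 3^5*5^3*11^2*31^1 * 269^1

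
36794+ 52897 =89691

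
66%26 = 14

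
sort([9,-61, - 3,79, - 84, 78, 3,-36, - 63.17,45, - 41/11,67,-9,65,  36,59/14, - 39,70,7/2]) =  [ - 84, - 63.17,  -  61 ,- 39,-36, - 9,-41/11, - 3,3  ,  7/2,59/14,9,36,45,65,67,70, 78,79 ]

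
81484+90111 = 171595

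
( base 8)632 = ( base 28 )ei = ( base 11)343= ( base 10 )410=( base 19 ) 12b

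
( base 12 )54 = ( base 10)64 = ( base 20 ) 34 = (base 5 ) 224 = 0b1000000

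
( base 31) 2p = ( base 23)3i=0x57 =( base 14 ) 63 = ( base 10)87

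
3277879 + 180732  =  3458611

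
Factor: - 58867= -37^2*43^1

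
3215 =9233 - 6018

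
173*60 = 10380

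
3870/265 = 14 + 32/53=14.60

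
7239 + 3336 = 10575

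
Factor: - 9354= - 2^1*3^1*1559^1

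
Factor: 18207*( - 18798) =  - 2^1*3^3*7^1 * 13^1 * 17^2*241^1 =- 342255186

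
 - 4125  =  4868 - 8993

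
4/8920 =1/2230 = 0.00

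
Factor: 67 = 67^1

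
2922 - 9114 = - 6192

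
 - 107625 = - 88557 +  - 19068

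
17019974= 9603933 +7416041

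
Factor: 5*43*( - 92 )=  - 2^2  *5^1*23^1*43^1 = - 19780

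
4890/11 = 444 + 6/11 = 444.55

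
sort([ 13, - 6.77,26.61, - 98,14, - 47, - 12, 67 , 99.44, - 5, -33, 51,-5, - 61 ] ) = [-98 ,  -  61, - 47,-33,- 12, - 6.77,  -  5, - 5,  13, 14, 26.61,51, 67, 99.44 ] 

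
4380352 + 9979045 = 14359397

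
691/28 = 691/28 = 24.68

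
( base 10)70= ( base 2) 1000110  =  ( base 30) 2A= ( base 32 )26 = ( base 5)240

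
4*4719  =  18876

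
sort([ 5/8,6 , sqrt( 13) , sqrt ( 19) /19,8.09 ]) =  [sqrt( 19 ) /19, 5/8,sqrt( 13),6,8.09]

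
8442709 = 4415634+4027075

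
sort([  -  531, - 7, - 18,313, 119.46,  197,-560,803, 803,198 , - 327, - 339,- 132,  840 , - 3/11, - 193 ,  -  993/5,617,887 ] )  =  [- 560, - 531, - 339, - 327, - 993/5,  -  193,-132, - 18, - 7, - 3/11,119.46, 197,198,  313 , 617, 803,803, 840,887]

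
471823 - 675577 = -203754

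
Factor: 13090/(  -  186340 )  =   - 2^( - 1 )*11^(-2)*17^1 = - 17/242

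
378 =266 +112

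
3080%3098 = 3080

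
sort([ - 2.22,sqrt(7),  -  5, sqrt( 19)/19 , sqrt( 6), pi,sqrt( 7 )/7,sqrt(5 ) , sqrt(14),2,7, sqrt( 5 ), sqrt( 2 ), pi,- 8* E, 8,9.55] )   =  [ - 8 * E, - 5,-2.22,sqrt(19)/19,  sqrt( 7) /7,sqrt( 2 ), 2, sqrt(5 ),sqrt( 5 ), sqrt(6),sqrt(7),pi,pi,sqrt( 14), 7,8,9.55] 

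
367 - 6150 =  - 5783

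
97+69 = 166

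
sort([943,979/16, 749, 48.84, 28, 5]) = [5, 28, 48.84,979/16, 749,  943]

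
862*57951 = 49953762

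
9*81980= 737820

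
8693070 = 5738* 1515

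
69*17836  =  1230684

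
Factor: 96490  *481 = 2^1*5^1*13^1*37^1*9649^1= 46411690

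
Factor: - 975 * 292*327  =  -93096900  =  - 2^2*3^2  *5^2*13^1* 73^1*109^1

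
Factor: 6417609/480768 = 2139203/160256 = 2^( - 9 )*11^1 * 113^1*313^( - 1)*1721^1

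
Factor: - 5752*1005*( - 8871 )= 51281121960=2^3*3^2*5^1*67^1*719^1*2957^1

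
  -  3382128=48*( - 70461 ) 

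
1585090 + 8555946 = 10141036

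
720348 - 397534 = 322814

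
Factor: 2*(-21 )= - 2^1*3^1*7^1 =- 42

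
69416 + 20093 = 89509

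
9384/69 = 136 = 136.00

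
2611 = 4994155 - 4991544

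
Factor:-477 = - 3^2*53^1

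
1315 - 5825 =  - 4510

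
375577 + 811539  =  1187116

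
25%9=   7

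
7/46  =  7/46 = 0.15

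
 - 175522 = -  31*5662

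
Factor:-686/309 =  - 2^1*3^(- 1 )*7^3*103^(-1 )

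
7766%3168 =1430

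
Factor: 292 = 2^2*73^1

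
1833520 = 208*8815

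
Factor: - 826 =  - 2^1*7^1 * 59^1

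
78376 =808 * 97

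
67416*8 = 539328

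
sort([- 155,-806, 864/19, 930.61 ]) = [ - 806  , - 155,864/19, 930.61 ] 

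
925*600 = 555000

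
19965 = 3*6655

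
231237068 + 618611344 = 849848412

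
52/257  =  52/257 = 0.20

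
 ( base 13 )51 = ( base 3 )2110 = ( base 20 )36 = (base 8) 102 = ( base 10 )66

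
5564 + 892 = 6456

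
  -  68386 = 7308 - 75694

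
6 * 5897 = 35382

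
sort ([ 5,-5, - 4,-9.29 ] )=[ - 9.29,-5,-4, 5]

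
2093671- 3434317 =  - 1340646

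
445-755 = -310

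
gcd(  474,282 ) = 6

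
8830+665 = 9495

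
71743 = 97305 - 25562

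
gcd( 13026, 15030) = 1002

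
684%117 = 99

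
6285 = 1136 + 5149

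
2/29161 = 2/29161 = 0.00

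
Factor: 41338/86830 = 5^(-1)*11^1*19^(  -  1 )*457^(-1)*1879^1 = 20669/43415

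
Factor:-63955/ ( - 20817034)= 2^( - 1)* 5^1*7^( - 1)*67^(-1) * 12791^1 * 22193^ (-1 )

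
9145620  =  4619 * 1980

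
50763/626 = 50763/626 = 81.09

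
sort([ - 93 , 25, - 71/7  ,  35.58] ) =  [-93, - 71/7,25,35.58] 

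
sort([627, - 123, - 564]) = [ -564, - 123,627]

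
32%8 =0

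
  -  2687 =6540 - 9227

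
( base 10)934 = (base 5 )12214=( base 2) 1110100110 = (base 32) T6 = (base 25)1c9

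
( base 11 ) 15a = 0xBA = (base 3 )20220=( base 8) 272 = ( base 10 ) 186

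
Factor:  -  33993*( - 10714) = 364201002 = 2^1 * 3^3*11^1*487^1*1259^1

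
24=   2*12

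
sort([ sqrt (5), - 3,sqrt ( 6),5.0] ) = [ - 3, sqrt (5 ),sqrt(6),5.0 ]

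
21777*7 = 152439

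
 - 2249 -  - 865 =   -  1384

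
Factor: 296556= 2^2*3^1*13^1 * 1901^1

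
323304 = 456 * 709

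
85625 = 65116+20509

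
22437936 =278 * 80712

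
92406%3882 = 3120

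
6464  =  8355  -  1891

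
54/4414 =27/2207 = 0.01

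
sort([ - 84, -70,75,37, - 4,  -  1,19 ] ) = [ - 84,-70,-4,-1 , 19,  37, 75 ]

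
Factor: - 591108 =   -  2^2* 3^1 * 7^1*31^1*227^1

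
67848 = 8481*8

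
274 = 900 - 626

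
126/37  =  3 + 15/37 = 3.41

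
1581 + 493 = 2074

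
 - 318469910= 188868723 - 507338633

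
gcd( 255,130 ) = 5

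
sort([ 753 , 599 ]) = [ 599, 753]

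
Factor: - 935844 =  - 2^2*3^1 * 7^1*13^1*857^1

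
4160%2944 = 1216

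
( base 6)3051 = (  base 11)568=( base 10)679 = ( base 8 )1247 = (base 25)124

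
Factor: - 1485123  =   - 3^1 * 495041^1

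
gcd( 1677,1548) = 129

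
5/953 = 5/953 = 0.01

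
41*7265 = 297865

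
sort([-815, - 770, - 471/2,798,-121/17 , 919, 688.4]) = [ - 815, - 770, - 471/2, - 121/17, 688.4,798 , 919]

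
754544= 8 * 94318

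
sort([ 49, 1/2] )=[ 1/2,49]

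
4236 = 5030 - 794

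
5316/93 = 57 + 5/31 = 57.16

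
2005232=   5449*368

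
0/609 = 0 = 0.00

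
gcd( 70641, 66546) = 9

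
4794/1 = 4794 = 4794.00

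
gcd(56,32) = 8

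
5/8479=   5/8479=0.00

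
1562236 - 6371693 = -4809457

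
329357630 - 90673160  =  238684470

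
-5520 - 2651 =-8171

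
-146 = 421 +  - 567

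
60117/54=1113 + 5/18 = 1113.28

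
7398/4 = 3699/2 =1849.50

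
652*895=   583540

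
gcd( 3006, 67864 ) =2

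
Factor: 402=2^1* 3^1*67^1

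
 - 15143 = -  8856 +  - 6287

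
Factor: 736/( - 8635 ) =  - 2^5*5^(-1)*11^(-1 )*23^1 * 157^( - 1 ) 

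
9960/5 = 1992 = 1992.00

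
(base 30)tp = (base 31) SR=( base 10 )895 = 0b1101111111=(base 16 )37F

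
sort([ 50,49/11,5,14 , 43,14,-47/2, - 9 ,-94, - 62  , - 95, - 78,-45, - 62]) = [ - 95, - 94, - 78,-62, - 62,- 45, - 47/2, - 9, 49/11,5,  14,  14,43,50]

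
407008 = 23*17696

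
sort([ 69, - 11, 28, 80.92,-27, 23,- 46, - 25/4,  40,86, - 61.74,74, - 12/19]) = [-61.74, - 46, - 27, - 11, -25/4, - 12/19, 23, 28, 40, 69,  74, 80.92, 86 ]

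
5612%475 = 387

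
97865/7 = 97865/7 = 13980.71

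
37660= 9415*4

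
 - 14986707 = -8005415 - 6981292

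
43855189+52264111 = 96119300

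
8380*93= 779340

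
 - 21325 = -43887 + 22562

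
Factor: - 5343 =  - 3^1*13^1*137^1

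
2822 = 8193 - 5371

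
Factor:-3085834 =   -  2^1*1542917^1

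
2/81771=2/81771=0.00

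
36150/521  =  69 + 201/521 = 69.39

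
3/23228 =3/23228 = 0.00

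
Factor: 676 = 2^2*13^2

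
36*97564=3512304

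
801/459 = 89/51 = 1.75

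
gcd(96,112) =16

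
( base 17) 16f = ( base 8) 626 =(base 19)127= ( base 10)406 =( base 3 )120001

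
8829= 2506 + 6323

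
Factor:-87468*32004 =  - 2799325872= -2^4*3^3*7^1*37^1*127^1 * 197^1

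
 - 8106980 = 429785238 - 437892218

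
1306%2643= 1306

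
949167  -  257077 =692090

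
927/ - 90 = -11+ 7/10 = - 10.30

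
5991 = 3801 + 2190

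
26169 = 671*39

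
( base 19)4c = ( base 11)80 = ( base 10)88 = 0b1011000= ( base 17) 53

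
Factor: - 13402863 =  - 3^2*1489207^1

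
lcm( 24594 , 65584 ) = 196752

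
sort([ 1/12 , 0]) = [0,1/12 ] 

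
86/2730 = 43/1365 = 0.03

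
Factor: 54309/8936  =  2^( - 3)*3^1*43^1*421^1*1117^( - 1)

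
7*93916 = 657412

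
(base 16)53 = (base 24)3b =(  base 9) 102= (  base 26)35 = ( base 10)83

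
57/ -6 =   -  10+1/2 = -9.50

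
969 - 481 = 488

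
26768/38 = 704 + 8/19 = 704.42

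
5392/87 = 61+ 85/87=61.98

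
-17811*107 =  - 1905777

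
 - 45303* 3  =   - 135909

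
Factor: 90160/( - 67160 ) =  - 98/73 = - 2^1*7^2* 73^ (-1)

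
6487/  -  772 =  - 6487/772 = -8.40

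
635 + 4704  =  5339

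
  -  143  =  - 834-  -  691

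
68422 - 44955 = 23467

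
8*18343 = 146744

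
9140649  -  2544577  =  6596072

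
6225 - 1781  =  4444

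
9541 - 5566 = 3975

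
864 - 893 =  - 29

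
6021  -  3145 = 2876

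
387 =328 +59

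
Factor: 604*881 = 532124 = 2^2 *151^1*881^1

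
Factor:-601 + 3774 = 19^1*  167^1 = 3173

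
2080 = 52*40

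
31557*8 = 252456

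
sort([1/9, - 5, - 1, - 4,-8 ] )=[ - 8, - 5, - 4,-1, 1/9]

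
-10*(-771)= 7710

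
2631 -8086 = - 5455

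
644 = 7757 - 7113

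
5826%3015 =2811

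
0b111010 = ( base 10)58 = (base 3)2011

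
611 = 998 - 387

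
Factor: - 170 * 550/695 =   -  2^2 * 5^2 * 11^1*17^1*139^ (-1) = -18700/139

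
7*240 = 1680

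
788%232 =92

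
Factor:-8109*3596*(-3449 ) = 2^2*3^2*17^1*29^1*31^1 * 53^1*3449^1 = 100572715836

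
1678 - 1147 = 531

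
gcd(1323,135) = 27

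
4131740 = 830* 4978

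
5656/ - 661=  - 9+293/661 = - 8.56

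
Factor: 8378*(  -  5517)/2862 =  - 2567857/159 = - 3^( - 1)*53^( - 1 ) *59^1*71^1* 613^1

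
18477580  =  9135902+9341678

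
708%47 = 3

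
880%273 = 61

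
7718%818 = 356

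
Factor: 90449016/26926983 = 30149672/8975661 =2^3*3^( - 1)*7^1*37^1*14551^1*2991887^( - 1)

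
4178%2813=1365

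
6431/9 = 6431/9 = 714.56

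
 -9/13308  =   - 1 + 4433/4436 = -0.00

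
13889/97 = 143 + 18/97 = 143.19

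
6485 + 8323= 14808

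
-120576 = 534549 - 655125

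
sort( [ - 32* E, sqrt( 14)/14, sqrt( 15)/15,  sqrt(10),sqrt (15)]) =[  -  32*E,  sqrt(15)/15, sqrt( 14)/14,sqrt(10),sqrt( 15)]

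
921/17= 921/17 = 54.18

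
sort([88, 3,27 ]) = [3,27,88 ]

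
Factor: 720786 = 2^1*3^1*11^1*67^1*163^1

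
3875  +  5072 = 8947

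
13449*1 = 13449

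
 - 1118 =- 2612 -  -1494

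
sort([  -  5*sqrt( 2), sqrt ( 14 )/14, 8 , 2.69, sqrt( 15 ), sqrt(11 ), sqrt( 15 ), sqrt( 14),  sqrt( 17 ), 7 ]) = [ - 5* sqrt(2 ),sqrt(14 ) /14,2.69, sqrt ( 11 ), sqrt(  14 ), sqrt(15), sqrt( 15),sqrt( 17 ), 7 , 8]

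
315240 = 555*568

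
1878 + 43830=45708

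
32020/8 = 4002 + 1/2 = 4002.50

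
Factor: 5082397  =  283^1*17959^1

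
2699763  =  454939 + 2244824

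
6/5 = 1 + 1/5 = 1.20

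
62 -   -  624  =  686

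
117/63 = 1 + 6/7 = 1.86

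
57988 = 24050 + 33938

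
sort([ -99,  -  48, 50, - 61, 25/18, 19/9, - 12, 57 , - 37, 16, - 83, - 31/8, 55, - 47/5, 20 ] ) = [ - 99, - 83 , - 61, - 48,-37, - 12, - 47/5, - 31/8,25/18, 19/9, 16,20, 50,55,57] 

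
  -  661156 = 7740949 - 8402105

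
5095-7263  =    -  2168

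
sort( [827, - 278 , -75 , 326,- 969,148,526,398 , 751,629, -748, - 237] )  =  [ - 969,-748,  -  278, - 237, - 75, 148,326,  398,526, 629,  751,827]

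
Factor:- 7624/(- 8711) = 2^3*31^( - 1)  *281^( - 1 ) * 953^1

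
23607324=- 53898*( - 438 ) 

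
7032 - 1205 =5827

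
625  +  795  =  1420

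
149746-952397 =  - 802651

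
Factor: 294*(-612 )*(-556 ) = 100039968 = 2^5*3^3*7^2*17^1*139^1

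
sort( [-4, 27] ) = [ - 4,27] 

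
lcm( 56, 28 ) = 56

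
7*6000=42000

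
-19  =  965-984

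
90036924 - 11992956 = 78043968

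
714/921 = 238/307 = 0.78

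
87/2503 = 87/2503 = 0.03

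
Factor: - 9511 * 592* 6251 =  - 35196330512 = -2^4*7^1*19^1 * 37^1*47^1*9511^1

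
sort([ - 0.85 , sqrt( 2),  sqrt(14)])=[ - 0.85, sqrt(2),sqrt( 14)]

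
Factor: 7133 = 7^1 * 1019^1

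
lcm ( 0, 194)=0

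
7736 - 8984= -1248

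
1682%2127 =1682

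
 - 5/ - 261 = 5/261 =0.02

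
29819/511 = 29819/511 = 58.35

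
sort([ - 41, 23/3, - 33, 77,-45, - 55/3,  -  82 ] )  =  [-82,  -  45,- 41, - 33, - 55/3 , 23/3,77 ]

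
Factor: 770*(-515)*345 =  - 136809750 = -  2^1*3^1*5^3 * 7^1*11^1*23^1*103^1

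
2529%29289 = 2529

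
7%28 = 7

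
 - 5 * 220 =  - 1100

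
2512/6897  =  2512/6897 =0.36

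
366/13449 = 122/4483 = 0.03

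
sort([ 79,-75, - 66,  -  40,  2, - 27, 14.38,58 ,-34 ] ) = [ - 75, - 66, - 40, - 34, - 27 , 2 , 14.38 , 58,79]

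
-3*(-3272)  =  9816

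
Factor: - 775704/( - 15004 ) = 2^1 * 3^1*11^( - 2 ) * 31^( - 1 )* 32321^1 = 193926/3751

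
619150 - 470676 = 148474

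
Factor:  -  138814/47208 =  - 2^ ( - 2)*3^( -1 )*7^( -1 )*13^1 * 19^1 = - 247/84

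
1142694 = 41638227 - 40495533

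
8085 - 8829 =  - 744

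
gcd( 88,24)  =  8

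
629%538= 91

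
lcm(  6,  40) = 120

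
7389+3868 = 11257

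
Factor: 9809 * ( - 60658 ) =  - 594994322 =-2^1*13^1*17^1*577^1*2333^1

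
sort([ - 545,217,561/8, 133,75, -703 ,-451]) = [ - 703,  -  545, - 451,  561/8,75,133,217 ]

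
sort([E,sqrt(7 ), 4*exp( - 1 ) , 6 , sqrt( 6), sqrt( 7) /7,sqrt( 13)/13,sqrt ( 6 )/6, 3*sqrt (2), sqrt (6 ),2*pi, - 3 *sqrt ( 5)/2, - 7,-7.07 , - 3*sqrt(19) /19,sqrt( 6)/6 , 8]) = [ - 7.07, - 7,-3*sqrt ( 5)/2,-3*sqrt( 19)/19 , sqrt( 13 )/13,sqrt(7)/7 , sqrt( 6) /6, sqrt(6 ) /6,4*exp( - 1 ), sqrt(6 ), sqrt( 6) , sqrt( 7), E,  3*sqrt( 2 ),6, 2*pi,8 ]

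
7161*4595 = 32904795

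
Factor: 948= 2^2 * 3^1*79^1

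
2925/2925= 1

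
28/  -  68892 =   -  1 + 17216/17223 = - 0.00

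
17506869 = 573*30553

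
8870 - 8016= 854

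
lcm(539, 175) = 13475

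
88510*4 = 354040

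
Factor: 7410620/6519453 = 2^2*3^( - 1 )*5^1*7^1*43^1*1231^1*2173151^( - 1)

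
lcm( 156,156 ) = 156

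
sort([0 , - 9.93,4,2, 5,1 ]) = [ - 9.93 , 0, 1,  2,4,5] 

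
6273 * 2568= 16109064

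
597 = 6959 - 6362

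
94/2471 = 94/2471  =  0.04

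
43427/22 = 43427/22 = 1973.95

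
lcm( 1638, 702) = 4914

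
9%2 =1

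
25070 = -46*(-545)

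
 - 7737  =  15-7752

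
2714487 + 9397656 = 12112143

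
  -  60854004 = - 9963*6108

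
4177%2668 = 1509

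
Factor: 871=13^1* 67^1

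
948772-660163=288609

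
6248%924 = 704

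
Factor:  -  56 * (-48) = 2^7*3^1*7^1 =2688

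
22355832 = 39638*564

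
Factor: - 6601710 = -2^1*3^1*5^1*220057^1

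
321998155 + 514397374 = 836395529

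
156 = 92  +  64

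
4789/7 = 4789/7 = 684.14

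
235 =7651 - 7416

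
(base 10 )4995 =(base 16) 1383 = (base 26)7a3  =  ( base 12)2A83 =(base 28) 6ab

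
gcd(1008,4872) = 168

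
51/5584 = 51/5584 = 0.01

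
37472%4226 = 3664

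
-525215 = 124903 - 650118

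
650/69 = 650/69 = 9.42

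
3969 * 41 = 162729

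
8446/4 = 4223/2=2111.50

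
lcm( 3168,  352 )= 3168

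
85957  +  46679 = 132636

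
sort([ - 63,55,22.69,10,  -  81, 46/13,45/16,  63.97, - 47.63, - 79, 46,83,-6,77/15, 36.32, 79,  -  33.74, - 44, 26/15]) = [- 81,-79 ,-63,-47.63,- 44,-33.74, - 6,26/15,45/16,46/13, 77/15,10, 22.69, 36.32,46,55, 63.97,79, 83]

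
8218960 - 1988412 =6230548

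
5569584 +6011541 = 11581125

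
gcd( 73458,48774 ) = 66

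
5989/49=122 +11/49  =  122.22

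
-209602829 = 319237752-528840581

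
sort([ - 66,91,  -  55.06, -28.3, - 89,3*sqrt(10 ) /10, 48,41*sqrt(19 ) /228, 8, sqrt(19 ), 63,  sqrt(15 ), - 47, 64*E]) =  [ - 89, - 66,  -  55.06,- 47, - 28.3, 41*sqrt (19)/228, 3*sqrt(10 )/10, sqrt(15 ), sqrt(19 ),8,48, 63 , 91 , 64*E]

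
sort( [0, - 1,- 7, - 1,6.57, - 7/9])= [ - 7, - 1,  -  1, - 7/9, 0,6.57] 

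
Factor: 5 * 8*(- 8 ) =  -320 = -2^6*5^1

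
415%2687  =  415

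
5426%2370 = 686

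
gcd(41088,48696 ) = 24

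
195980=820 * 239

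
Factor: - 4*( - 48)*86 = 16512= 2^7*3^1*43^1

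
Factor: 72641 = 17^1*4273^1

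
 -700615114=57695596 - 758310710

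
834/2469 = 278/823 = 0.34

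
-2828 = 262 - 3090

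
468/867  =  156/289 = 0.54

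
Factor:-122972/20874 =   -  2^1*3^( - 1 )*7^(  -  2)*433^1 = -866/147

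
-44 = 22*( - 2)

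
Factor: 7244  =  2^2 * 1811^1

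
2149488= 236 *9108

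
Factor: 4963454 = 2^1 *2481727^1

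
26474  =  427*62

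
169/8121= 169/8121 = 0.02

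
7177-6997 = 180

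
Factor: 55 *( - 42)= - 2310 = -2^1*3^1 * 5^1 * 7^1*11^1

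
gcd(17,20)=1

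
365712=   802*456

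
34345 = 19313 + 15032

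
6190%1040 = 990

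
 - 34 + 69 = 35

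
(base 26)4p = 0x81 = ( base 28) 4H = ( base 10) 129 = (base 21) 63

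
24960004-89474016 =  - 64514012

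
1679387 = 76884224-75204837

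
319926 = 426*751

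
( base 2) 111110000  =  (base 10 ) 496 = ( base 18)19a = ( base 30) GG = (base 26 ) j2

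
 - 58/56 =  - 2  +  27/28=- 1.04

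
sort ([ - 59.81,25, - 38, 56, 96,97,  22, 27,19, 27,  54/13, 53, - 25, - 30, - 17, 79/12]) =[ - 59.81, - 38, - 30 ,  -  25, - 17,54/13,  79/12,  19, 22, 25, 27, 27, 53,56, 96, 97 ] 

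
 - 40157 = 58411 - 98568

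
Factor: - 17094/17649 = -154/159 = -  2^1*3^( - 1 )*7^1*11^1*53^( - 1)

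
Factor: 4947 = 3^1*17^1*97^1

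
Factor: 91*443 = 40313 =7^1*13^1*443^1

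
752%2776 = 752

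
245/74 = 245/74 =3.31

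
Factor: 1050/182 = 3^1*5^2 * 13^ (- 1 ) = 75/13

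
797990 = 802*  995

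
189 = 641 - 452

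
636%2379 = 636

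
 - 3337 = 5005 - 8342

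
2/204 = 1/102   =  0.01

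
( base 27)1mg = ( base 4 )110323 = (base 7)3622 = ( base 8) 2473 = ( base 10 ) 1339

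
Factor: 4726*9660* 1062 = 48483655920 = 2^4*3^3*5^1*7^1*17^1*23^1 * 59^1*139^1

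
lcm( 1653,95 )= 8265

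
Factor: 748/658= 374/329 = 2^1 * 7^( - 1)*11^1*17^1*47^( - 1)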